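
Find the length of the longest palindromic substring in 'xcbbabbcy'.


Scanning 'xcbbabbcy' for palindromic substrings.
Substring at positions 1-7: 'cbbabbc'.
Check: reverse('cbbabbc') = 'cbbabbc' -> palindrome confirmed.
Neighbouring characters ('x' / 'y') break symmetry, so it cannot extend further.
No longer palindromic substring exists; longest length = 7

7


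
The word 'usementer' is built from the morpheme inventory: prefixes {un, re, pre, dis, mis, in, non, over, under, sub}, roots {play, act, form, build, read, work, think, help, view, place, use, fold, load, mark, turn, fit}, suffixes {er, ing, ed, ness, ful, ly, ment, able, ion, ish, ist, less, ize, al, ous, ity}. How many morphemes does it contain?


Segmenting 'usementer' against the inventory:
  'use' -> root (morpheme 1)
  'ment' -> suffix (morpheme 2)
  'er' -> suffix (morpheme 3)
Total morphemes: 3

3


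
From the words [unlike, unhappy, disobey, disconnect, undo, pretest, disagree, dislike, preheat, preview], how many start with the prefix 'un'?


Checking each word for prefix 'un':
  'unlike' -> YES, starts with 'un' (count: 1)
  'unhappy' -> YES, starts with 'un' (count: 2)
  'disobey' -> no (count: 2)
  'disconnect' -> no (count: 2)
  'undo' -> YES, starts with 'un' (count: 3)
  'pretest' -> no (count: 3)
  'disagree' -> no (count: 3)
  'dislike' -> no (count: 3)
  'preheat' -> no (count: 3)
  'preview' -> no (count: 3)
Total with prefix 'un': 3

3


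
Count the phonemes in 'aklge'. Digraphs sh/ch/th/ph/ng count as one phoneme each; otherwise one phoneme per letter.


Parsing 'aklge' greedily, digraphs first:
  'a' -> vowel phoneme (phonemes so far: 1)
  'k' -> consonant phoneme (phonemes so far: 2)
  'l' -> consonant phoneme (phonemes so far: 3)
  'g' -> consonant phoneme (phonemes so far: 4)
  'e' -> vowel phoneme (phonemes so far: 5)
Total phonemes: 5

5


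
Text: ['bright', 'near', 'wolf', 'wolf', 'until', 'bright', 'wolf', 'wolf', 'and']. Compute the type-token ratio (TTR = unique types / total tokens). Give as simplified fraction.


Tokens: 9
Unique types: ('and', 'bright', 'near', 'until', 'wolf') = 5
TTR = 5/9
Already in lowest terms.

5/9


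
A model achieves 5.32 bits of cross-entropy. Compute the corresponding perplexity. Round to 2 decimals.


Perplexity formula: PP = 2^H
H = 5.32
PP = 2^5.32
Decompose: 2^5.32 = 2^5 * 2^0.32
2^5 = 32, 2^0.32 ~ 1.2483305
PP ~ 32 * 1.2483305 = 39.9465760
Rounded to 2 decimals: 39.95

39.95


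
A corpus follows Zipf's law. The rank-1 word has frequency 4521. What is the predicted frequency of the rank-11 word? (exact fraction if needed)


Zipf's law: freq(rank) = f1 / rank
f1 = 4521, rank = 11
freq = 4521 / 11
= 411

411


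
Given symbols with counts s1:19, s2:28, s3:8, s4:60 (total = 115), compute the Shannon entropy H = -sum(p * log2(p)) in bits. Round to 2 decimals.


Computing entropy H = -sum(p_i * log2(p_i)):
  s1: p = 19/115 = 0.1652, -p*log2(p) = 0.4292
  s2: p = 28/115 = 0.2435, -p*log2(p) = 0.4962
  s3: p = 8/115 = 0.0696, -p*log2(p) = 0.2675
  s4: p = 60/115 = 0.5217, -p*log2(p) = 0.4897
H = sum of terms = 1.6826
Rounded to 2 decimals: 1.68

1.68


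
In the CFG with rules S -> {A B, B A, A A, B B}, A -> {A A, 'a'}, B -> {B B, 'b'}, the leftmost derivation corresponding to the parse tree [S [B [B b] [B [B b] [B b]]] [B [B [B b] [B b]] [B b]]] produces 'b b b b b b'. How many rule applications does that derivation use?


Every bracketed nonterminal node [X ...] in the tree is produced by exactly one rule application.
Reading the tree off as a leftmost derivation:
  Step 1: S  =>  B B   (applied S -> B B)
  Step 2: B B  =>  B B B   (applied B -> B B)
  Step 3: B B B  =>  b B B   (applied B -> b)
  Step 4: b B B  =>  b B B B   (applied B -> B B)
  Step 5: b B B B  =>  b b B B   (applied B -> b)
  Step 6: b b B B  =>  b b b B   (applied B -> b)
  Step 7: b b b B  =>  b b b B B   (applied B -> B B)
  Step 8: b b b B B  =>  b b b B B B   (applied B -> B B)
  Step 9: b b b B B B  =>  b b b b B B   (applied B -> b)
  Step 10: b b b b B B  =>  b b b b b B   (applied B -> b)
  Step 11: b b b b b B  =>  b b b b b b   (applied B -> b)
Final yield: b b b b b b
Total rewrite steps: 11

11


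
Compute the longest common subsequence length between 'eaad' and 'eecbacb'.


DP table for LCS of 'eaad' and 'eecbacb':
       e  e  c  b  a  c  b
    0  0  0  0  0  0  0  0
  e 0  1  1  1  1  1  1  1
  a 0  1  1  1  1  2  2  2
  a 0  1  1  1  1  2  2  2
  d 0  1  1  1  1  2  2  2
LCS: 'ea'
LCS length = 2

2


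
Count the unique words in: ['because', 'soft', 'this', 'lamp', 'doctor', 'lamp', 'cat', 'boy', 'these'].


Listing all tokens and tracking unique types:
  Token 1: 'because' -> NEW (unique so far: 1)
  Token 2: 'soft' -> NEW (unique so far: 2)
  Token 3: 'this' -> NEW (unique so far: 3)
  Token 4: 'lamp' -> NEW (unique so far: 4)
  Token 5: 'doctor' -> NEW (unique so far: 5)
  Token 6: 'lamp' -> duplicate (unique so far: 5)
  Token 7: 'cat' -> NEW (unique so far: 6)
  Token 8: 'boy' -> NEW (unique so far: 7)
  Token 9: 'these' -> NEW (unique so far: 8)
Unique types: ('because', 'boy', 'cat', 'doctor', 'lamp', 'soft', 'these', 'this')
Vocabulary size: 8

8


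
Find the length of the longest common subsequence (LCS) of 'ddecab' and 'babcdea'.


DP table for LCS of 'ddecab' and 'babcdea':
       b  a  b  c  d  e  a
    0  0  0  0  0  0  0  0
  d 0  0  0  0  0  1  1  1
  d 0  0  0  0  0  1  1  1
  e 0  0  0  0  0  1  2  2
  c 0  0  0  0  1  1  2  2
  a 0  0  1  1  1  1  2  3
  b 0  1  1  2  2  2  2  3
LCS: 'dea'
LCS length = 3

3


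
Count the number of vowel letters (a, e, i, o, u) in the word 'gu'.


Scanning each character of 'gu':
  Position 1: 'g' -> consonant (running count: 0)
  Position 2: 'u' -> vowel (running count: 1)
Total vowels: 1

1


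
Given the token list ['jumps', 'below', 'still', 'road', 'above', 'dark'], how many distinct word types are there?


Listing all tokens and tracking unique types:
  Token 1: 'jumps' -> NEW (unique so far: 1)
  Token 2: 'below' -> NEW (unique so far: 2)
  Token 3: 'still' -> NEW (unique so far: 3)
  Token 4: 'road' -> NEW (unique so far: 4)
  Token 5: 'above' -> NEW (unique so far: 5)
  Token 6: 'dark' -> NEW (unique so far: 6)
Unique types: ('above', 'below', 'dark', 'jumps', 'road', 'still')
Vocabulary size: 6

6


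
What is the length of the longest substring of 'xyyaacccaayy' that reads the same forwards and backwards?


Scanning 'xyyaacccaayy' for palindromic substrings.
Substring at positions 1-11: 'yyaacccaayy'.
Check: reverse('yyaacccaayy') = 'yyaacccaayy' -> palindrome confirmed.
Neighbouring characters ('x' / '-') break symmetry, so it cannot extend further.
No longer palindromic substring exists; longest length = 11

11


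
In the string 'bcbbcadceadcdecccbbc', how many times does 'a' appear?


Scanning 'bcbbcadceadcdecccbbc' for 'a':
  Position 5: 'a' -> MATCH (count: 1)
  Position 9: 'a' -> MATCH (count: 2)
Total occurrences of 'a': 2

2


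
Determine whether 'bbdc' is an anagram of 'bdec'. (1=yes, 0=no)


Sort characters of 'bbdc': 'bbcd'
Sort characters of 'bdec': 'bcde'
Sorted forms differ -> they are NOT anagrams
Result: 0

0


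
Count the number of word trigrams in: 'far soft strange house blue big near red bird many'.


Word trigrams from [10] words:
  Trigram 1: (far soft strange)
  Trigram 2: (soft strange house)
  Trigram 3: (strange house blue)
  Trigram 4: (house blue big)
  Trigram 5: (blue big near)
  Trigram 6: (big near red)
  Trigram 7: (near red bird)
  Trigram 8: (red bird many)
Total word trigrams: 10 - 2 = 8

8


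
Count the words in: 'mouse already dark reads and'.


Counting words by splitting on spaces:
  Word 1: 'mouse'
  Word 2: 'already'
  Word 3: 'dark'
  Word 4: 'reads'
  Word 5: 'and'
Total words: 5

5


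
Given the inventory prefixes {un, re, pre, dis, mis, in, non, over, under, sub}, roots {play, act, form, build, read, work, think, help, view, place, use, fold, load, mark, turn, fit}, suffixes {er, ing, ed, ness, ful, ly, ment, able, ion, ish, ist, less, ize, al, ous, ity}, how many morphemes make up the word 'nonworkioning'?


Segmenting 'nonworkioning' against the inventory:
  'non' -> prefix (morpheme 1)
  'work' -> root (morpheme 2)
  'ion' -> suffix (morpheme 3)
  'ing' -> suffix (morpheme 4)
Total morphemes: 4

4


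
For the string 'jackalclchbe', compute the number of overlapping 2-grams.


String 'jackalclchbe' has length L = 12.
Number of overlapping n-grams = L - n + 1
Substituting: 12 - 2 + 1 = 11

11


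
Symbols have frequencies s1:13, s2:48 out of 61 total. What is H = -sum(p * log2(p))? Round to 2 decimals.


Computing entropy H = -sum(p_i * log2(p_i)):
  s1: p = 13/61 = 0.2131, -p*log2(p) = 0.4753
  s2: p = 48/61 = 0.7869, -p*log2(p) = 0.2721
H = sum of terms = 0.7474
Rounded to 2 decimals: 0.75

0.75


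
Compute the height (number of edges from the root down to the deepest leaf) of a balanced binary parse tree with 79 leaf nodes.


In a balanced binary tree with n leaves the deepest leaf is ceil(log2(n)) edges below the root.
log2(79) = 6.3038
ceil(6.3038) = 7
height (edges) = 7

7


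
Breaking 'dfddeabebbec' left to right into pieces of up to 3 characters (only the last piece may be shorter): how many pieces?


'dfddeabebbec' has 12 characters.
Chunking with max size 3:
  Chunk 1: 'dfd' (positions 0-2)
  Chunk 2: 'dea' (positions 3-5)
  Chunk 3: 'beb' (positions 6-8)
  Chunk 4: 'bec' (positions 9-11)
Total chunks: ceil(12 / 3) = 4

4


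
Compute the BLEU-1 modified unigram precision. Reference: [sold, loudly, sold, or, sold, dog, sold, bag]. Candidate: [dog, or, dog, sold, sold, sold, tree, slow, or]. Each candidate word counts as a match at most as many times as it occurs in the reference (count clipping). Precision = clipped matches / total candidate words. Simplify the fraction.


Reference word counts: {'bag': 1, 'dog': 1, 'loudly': 1, 'or': 1, 'sold': 4}
Checking each candidate word (with clipping):
  'dog' -> in reference (ref count 1, used 1/1) -> match (matches: 1)
  'or' -> in reference (ref count 1, used 1/1) -> match (matches: 2)
  'dog' -> ref count 1 already used up (1/1) -> clipped, no match (matches: 2)
  'sold' -> in reference (ref count 4, used 1/4) -> match (matches: 3)
  'sold' -> in reference (ref count 4, used 2/4) -> match (matches: 4)
  'sold' -> in reference (ref count 4, used 3/4) -> match (matches: 5)
  'tree' -> not in reference -> no match (matches: 5)
  'slow' -> not in reference -> no match (matches: 5)
  'or' -> ref count 1 already used up (1/1) -> clipped, no match (matches: 5)
Clipped matches: 5, Candidate length: 9
Precision = 5/9

5/9


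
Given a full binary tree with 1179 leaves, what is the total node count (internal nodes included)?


Leaf nodes (terminals): 1179
Internal nodes = n - 1 = 1179 - 1 = 1178
Total = leaves + internal = 1179 + 1178 = 2357

2357


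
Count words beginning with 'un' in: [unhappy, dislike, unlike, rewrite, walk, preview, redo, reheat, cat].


Checking each word for prefix 'un':
  'unhappy' -> YES, starts with 'un' (count: 1)
  'dislike' -> no (count: 1)
  'unlike' -> YES, starts with 'un' (count: 2)
  'rewrite' -> no (count: 2)
  'walk' -> no (count: 2)
  'preview' -> no (count: 2)
  'redo' -> no (count: 2)
  'reheat' -> no (count: 2)
  'cat' -> no (count: 2)
Total with prefix 'un': 2

2


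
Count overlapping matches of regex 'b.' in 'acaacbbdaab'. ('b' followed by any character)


Pattern: b. means 'b' followed by any character.
Scanning 'acaacbbdaab' position-by-position:
  Pos 0: window 'ac' -> no
  Pos 1: window 'ca' -> no
  Pos 2: window 'aa' -> no
  Pos 3: window 'ac' -> no
  Pos 4: window 'cb' -> no
  Pos 5: window 'bb' -> MATCH
  Pos 6: window 'bd' -> MATCH
  Pos 7: window 'da' -> no
  Pos 8: window 'aa' -> no
  Pos 9: window 'ab' -> no
  Pos 10: window 'b' -> no
Total matches: 2

2


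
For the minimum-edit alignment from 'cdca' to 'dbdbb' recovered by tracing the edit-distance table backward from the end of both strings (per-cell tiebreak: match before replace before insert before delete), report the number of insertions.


Edit distance = 4. Backtracking from cell (4, 5) with preference match > replace > insert > delete,
then listing the resulting alignment 'cdca' -> 'dbdbb' left to right:
  Step 1: insert 'd' [insertion #1]
  Step 2: replace c->b
  Step 3: keep 'd'
  Step 4: replace c->b
  Step 5: replace a->b
Total insertions: 1

1


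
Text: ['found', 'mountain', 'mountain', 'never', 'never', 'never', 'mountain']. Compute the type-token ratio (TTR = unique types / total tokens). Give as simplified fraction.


Tokens: 7
Unique types: ('found', 'mountain', 'never') = 3
TTR = 3/7
Already in lowest terms.

3/7


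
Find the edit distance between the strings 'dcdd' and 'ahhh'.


Building DP table for s1='dcdd' (len 4) and s2='ahhh' (len 4):
       a  h  h  h
    0  1  2  3  4
  d 1  1  2  3  4
  c 2  2  2  3  4
  d 3  3  3  3  4
  d 4  4  4  4  4
Edit distance = dp[4][4] = 4

4


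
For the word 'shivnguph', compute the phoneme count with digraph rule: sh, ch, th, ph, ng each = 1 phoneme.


Parsing 'shivnguph' greedily, digraphs first:
  'sh' -> digraph (1 consonant phoneme) (phonemes so far: 1)
  'i' -> vowel phoneme (phonemes so far: 2)
  'v' -> consonant phoneme (phonemes so far: 3)
  'ng' -> digraph (1 consonant phoneme) (phonemes so far: 4)
  'u' -> vowel phoneme (phonemes so far: 5)
  'ph' -> digraph (1 consonant phoneme) (phonemes so far: 6)
Total phonemes: 6

6


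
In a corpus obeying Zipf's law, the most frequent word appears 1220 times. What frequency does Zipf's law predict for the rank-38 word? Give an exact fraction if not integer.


Zipf's law: freq(rank) = f1 / rank
f1 = 1220, rank = 38
freq = 1220 / 38
GCD(1220, 38) = 2
Simplified: 610/19

610/19


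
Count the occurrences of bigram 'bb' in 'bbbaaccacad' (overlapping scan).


Scanning 'bbbaaccacad' for bigram 'bb':
  Position 0: 'bb' -> MATCH
  Position 1: 'bb' -> MATCH
  Position 2: 'ba' -> no
  Position 3: 'aa' -> no
  Position 4: 'ac' -> no
  Position 5: 'cc' -> no
  Position 6: 'ca' -> no
  Position 7: 'ac' -> no
  Position 8: 'ca' -> no
  Position 9: 'ad' -> no
Total matches: 2

2


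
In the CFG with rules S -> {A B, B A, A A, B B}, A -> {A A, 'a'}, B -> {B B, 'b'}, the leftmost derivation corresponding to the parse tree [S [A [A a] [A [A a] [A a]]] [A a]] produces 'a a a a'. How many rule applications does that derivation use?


Every bracketed nonterminal node [X ...] in the tree is produced by exactly one rule application.
Reading the tree off as a leftmost derivation:
  Step 1: S  =>  A A   (applied S -> A A)
  Step 2: A A  =>  A A A   (applied A -> A A)
  Step 3: A A A  =>  a A A   (applied A -> a)
  Step 4: a A A  =>  a A A A   (applied A -> A A)
  Step 5: a A A A  =>  a a A A   (applied A -> a)
  Step 6: a a A A  =>  a a a A   (applied A -> a)
  Step 7: a a a A  =>  a a a a   (applied A -> a)
Final yield: a a a a
Total rewrite steps: 7

7


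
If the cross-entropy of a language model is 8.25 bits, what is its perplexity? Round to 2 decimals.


Perplexity formula: PP = 2^H
H = 8.25
PP = 2^8.25
Decompose: 2^8.25 = 2^8 * 2^0.25
2^8 = 256, 2^0.25 ~ 1.1892071
PP ~ 256 * 1.1892071 = 304.4370176
Rounded to 2 decimals: 304.44

304.44


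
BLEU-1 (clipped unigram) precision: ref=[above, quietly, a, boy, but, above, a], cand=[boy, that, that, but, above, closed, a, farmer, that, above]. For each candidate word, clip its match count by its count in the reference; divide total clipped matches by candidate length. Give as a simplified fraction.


Reference word counts: {'a': 2, 'above': 2, 'boy': 1, 'but': 1, 'quietly': 1}
Checking each candidate word (with clipping):
  'boy' -> in reference (ref count 1, used 1/1) -> match (matches: 1)
  'that' -> not in reference -> no match (matches: 1)
  'that' -> not in reference -> no match (matches: 1)
  'but' -> in reference (ref count 1, used 1/1) -> match (matches: 2)
  'above' -> in reference (ref count 2, used 1/2) -> match (matches: 3)
  'closed' -> not in reference -> no match (matches: 3)
  'a' -> in reference (ref count 2, used 1/2) -> match (matches: 4)
  'farmer' -> not in reference -> no match (matches: 4)
  'that' -> not in reference -> no match (matches: 4)
  'above' -> in reference (ref count 2, used 2/2) -> match (matches: 5)
Clipped matches: 5, Candidate length: 10
Precision = 5/10 = 1/2

1/2


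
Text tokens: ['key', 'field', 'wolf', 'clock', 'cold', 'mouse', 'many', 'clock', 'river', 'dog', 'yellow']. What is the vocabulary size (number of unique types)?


Listing all tokens and tracking unique types:
  Token 1: 'key' -> NEW (unique so far: 1)
  Token 2: 'field' -> NEW (unique so far: 2)
  Token 3: 'wolf' -> NEW (unique so far: 3)
  Token 4: 'clock' -> NEW (unique so far: 4)
  Token 5: 'cold' -> NEW (unique so far: 5)
  Token 6: 'mouse' -> NEW (unique so far: 6)
  Token 7: 'many' -> NEW (unique so far: 7)
  Token 8: 'clock' -> duplicate (unique so far: 7)
  Token 9: 'river' -> NEW (unique so far: 8)
  Token 10: 'dog' -> NEW (unique so far: 9)
  Token 11: 'yellow' -> NEW (unique so far: 10)
Unique types: ('clock', 'cold', 'dog', 'field', 'key', 'many', 'mouse', 'river', 'wolf', 'yellow')
Vocabulary size: 10

10


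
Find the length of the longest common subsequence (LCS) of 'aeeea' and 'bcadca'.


DP table for LCS of 'aeeea' and 'bcadca':
       b  c  a  d  c  a
    0  0  0  0  0  0  0
  a 0  0  0  1  1  1  1
  e 0  0  0  1  1  1  1
  e 0  0  0  1  1  1  1
  e 0  0  0  1  1  1  1
  a 0  0  0  1  1  1  2
LCS: 'aa'
LCS length = 2

2


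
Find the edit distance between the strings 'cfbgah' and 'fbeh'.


Building DP table for s1='cfbgah' (len 6) and s2='fbeh' (len 4):
       f  b  e  h
    0  1  2  3  4
  c 1  1  2  3  4
  f 2  1  2  3  4
  b 3  2  1  2  3
  g 4  3  2  2  3
  a 5  4  3  3  3
  h 6  5  4  4  3
Edit distance = dp[6][4] = 3

3


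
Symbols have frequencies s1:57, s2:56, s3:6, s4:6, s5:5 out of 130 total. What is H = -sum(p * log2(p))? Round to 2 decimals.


Computing entropy H = -sum(p_i * log2(p_i)):
  s1: p = 57/130 = 0.4385, -p*log2(p) = 0.5215
  s2: p = 56/130 = 0.4308, -p*log2(p) = 0.5234
  s3: p = 6/130 = 0.0462, -p*log2(p) = 0.2048
  s4: p = 6/130 = 0.0462, -p*log2(p) = 0.2048
  s5: p = 5/130 = 0.0385, -p*log2(p) = 0.1808
H = sum of terms = 1.6353
Rounded to 2 decimals: 1.64

1.64


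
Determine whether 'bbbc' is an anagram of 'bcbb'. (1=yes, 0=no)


Sort characters of 'bbbc': 'bbbc'
Sort characters of 'bcbb': 'bbbc'
Sorted forms match -> they ARE anagrams
Result: 1

1


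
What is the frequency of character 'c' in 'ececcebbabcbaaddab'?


Scanning 'ececcebbabcbaaddab' for 'c':
  Position 1: 'c' -> MATCH (count: 1)
  Position 3: 'c' -> MATCH (count: 2)
  Position 4: 'c' -> MATCH (count: 3)
  Position 10: 'c' -> MATCH (count: 4)
Total occurrences of 'c': 4

4


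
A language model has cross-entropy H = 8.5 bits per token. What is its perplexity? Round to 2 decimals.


Perplexity formula: PP = 2^H
H = 8.5
PP = 2^8.5
Decompose: 2^8.5 = 2^8 * 2^0.5 = 2^8 * sqrt(2)
2^8 = 256, sqrt(2) ~ 1.4142136
PP ~ 256 * 1.4142136 = 362.0386816
Rounded to 2 decimals: 362.04

362.04


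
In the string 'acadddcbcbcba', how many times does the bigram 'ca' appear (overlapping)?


Scanning 'acadddcbcbcba' for bigram 'ca':
  Position 0: 'ac' -> no
  Position 1: 'ca' -> MATCH
  Position 2: 'ad' -> no
  Position 3: 'dd' -> no
  Position 4: 'dd' -> no
  Position 5: 'dc' -> no
  Position 6: 'cb' -> no
  Position 7: 'bc' -> no
  Position 8: 'cb' -> no
  Position 9: 'bc' -> no
  Position 10: 'cb' -> no
  Position 11: 'ba' -> no
Total matches: 1

1


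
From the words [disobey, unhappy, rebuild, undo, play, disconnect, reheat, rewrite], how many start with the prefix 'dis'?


Checking each word for prefix 'dis':
  'disobey' -> YES, starts with 'dis' (count: 1)
  'unhappy' -> no (count: 1)
  'rebuild' -> no (count: 1)
  'undo' -> no (count: 1)
  'play' -> no (count: 1)
  'disconnect' -> YES, starts with 'dis' (count: 2)
  'reheat' -> no (count: 2)
  'rewrite' -> no (count: 2)
Total with prefix 'dis': 2

2


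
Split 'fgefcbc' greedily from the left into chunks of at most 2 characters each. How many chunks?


'fgefcbc' has 7 characters.
Chunking with max size 2:
  Chunk 1: 'fg' (positions 0-1)
  Chunk 2: 'ef' (positions 2-3)
  Chunk 3: 'cb' (positions 4-5)
  Chunk 4: 'c' (positions 6-6)
Total chunks: ceil(7 / 2) = 4

4


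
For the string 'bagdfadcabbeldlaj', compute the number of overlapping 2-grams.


String 'bagdfadcabbeldlaj' has length L = 17.
Number of overlapping n-grams = L - n + 1
Substituting: 17 - 2 + 1 = 16

16


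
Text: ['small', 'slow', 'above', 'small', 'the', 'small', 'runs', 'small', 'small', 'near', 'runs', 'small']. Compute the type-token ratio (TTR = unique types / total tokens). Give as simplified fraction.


Tokens: 12
Unique types: ('above', 'near', 'runs', 'slow', 'small', 'the') = 6
TTR = 6/12
Simplify: divide both by 6 -> 1/2
TTR = 1/2

1/2


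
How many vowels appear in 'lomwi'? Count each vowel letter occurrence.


Scanning each character of 'lomwi':
  Position 1: 'l' -> consonant (running count: 0)
  Position 2: 'o' -> vowel (running count: 1)
  Position 3: 'm' -> consonant (running count: 1)
  Position 4: 'w' -> consonant (running count: 1)
  Position 5: 'i' -> vowel (running count: 2)
Total vowels: 2

2


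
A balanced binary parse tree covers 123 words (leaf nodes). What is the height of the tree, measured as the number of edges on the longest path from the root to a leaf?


In a balanced binary tree with n leaves the deepest leaf is ceil(log2(n)) edges below the root.
log2(123) = 6.9425
ceil(6.9425) = 7
height (edges) = 7

7


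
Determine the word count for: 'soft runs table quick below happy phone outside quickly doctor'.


Counting words by splitting on spaces:
  Word 1: 'soft'
  Word 2: 'runs'
  Word 3: 'table'
  Word 4: 'quick'
  Word 5: 'below'
  Word 6: 'happy'
  Word 7: 'phone'
  Word 8: 'outside'
  Word 9: 'quickly'
  Word 10: 'doctor'
Total words: 10

10


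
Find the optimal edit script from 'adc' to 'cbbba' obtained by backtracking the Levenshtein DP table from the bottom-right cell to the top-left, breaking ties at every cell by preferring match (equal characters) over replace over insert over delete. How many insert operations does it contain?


Edit distance = 5. Backtracking from cell (3, 5) with preference match > replace > insert > delete,
then listing the resulting alignment 'adc' -> 'cbbba' left to right:
  Step 1: insert 'c' [insertion #1]
  Step 2: insert 'b' [insertion #2]
  Step 3: replace a->b
  Step 4: replace d->b
  Step 5: replace c->a
Total insertions: 2

2


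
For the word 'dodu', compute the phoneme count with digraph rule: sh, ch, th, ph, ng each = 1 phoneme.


Parsing 'dodu' greedily, digraphs first:
  'd' -> consonant phoneme (phonemes so far: 1)
  'o' -> vowel phoneme (phonemes so far: 2)
  'd' -> consonant phoneme (phonemes so far: 3)
  'u' -> vowel phoneme (phonemes so far: 4)
Total phonemes: 4

4


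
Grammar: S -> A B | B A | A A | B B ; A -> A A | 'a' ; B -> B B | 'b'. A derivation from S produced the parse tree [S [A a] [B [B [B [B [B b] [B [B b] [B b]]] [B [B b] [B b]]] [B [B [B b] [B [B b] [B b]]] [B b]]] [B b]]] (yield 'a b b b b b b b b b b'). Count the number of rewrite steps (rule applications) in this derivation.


Every bracketed nonterminal node [X ...] in the tree is produced by exactly one rule application.
Reading the tree off as a leftmost derivation:
  Step 1: S  =>  A B   (applied S -> A B)
  Step 2: A B  =>  a B   (applied A -> a)
  Step 3: a B  =>  a B B   (applied B -> B B)
  Step 4: a B B  =>  a B B B   (applied B -> B B)
  Step 5: a B B B  =>  a B B B B   (applied B -> B B)
  Step 6: a B B B B  =>  a B B B B B   (applied B -> B B)
  Step 7: a B B B B B  =>  a b B B B B   (applied B -> b)
  Step 8: a b B B B B  =>  a b B B B B B   (applied B -> B B)
  Step 9: a b B B B B B  =>  a b b B B B B   (applied B -> b)
  Step 10: a b b B B B B  =>  a b b b B B B   (applied B -> b)
  Step 11: a b b b B B B  =>  a b b b B B B B   (applied B -> B B)
  Step 12: a b b b B B B B  =>  a b b b b B B B   (applied B -> b)
  Step 13: a b b b b B B B  =>  a b b b b b B B   (applied B -> b)
  Step 14: a b b b b b B B  =>  a b b b b b B B B   (applied B -> B B)
  Step 15: a b b b b b B B B  =>  a b b b b b B B B B   (applied B -> B B)
  Step 16: a b b b b b B B B B  =>  a b b b b b b B B B   (applied B -> b)
  Step 17: a b b b b b b B B B  =>  a b b b b b b B B B B   (applied B -> B B)
  Step 18: a b b b b b b B B B B  =>  a b b b b b b b B B B   (applied B -> b)
  Step 19: a b b b b b b b B B B  =>  a b b b b b b b b B B   (applied B -> b)
  Step 20: a b b b b b b b b B B  =>  a b b b b b b b b b B   (applied B -> b)
  Step 21: a b b b b b b b b b B  =>  a b b b b b b b b b b   (applied B -> b)
Final yield: a b b b b b b b b b b
Total rewrite steps: 21

21


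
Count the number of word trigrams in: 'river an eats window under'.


Word trigrams from [5] words:
  Trigram 1: (river an eats)
  Trigram 2: (an eats window)
  Trigram 3: (eats window under)
Total word trigrams: 5 - 2 = 3

3


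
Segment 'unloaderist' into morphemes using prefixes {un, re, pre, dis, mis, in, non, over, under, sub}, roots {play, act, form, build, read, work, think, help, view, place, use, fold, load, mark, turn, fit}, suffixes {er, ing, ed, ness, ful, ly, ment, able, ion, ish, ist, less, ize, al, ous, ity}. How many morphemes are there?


Segmenting 'unloaderist' against the inventory:
  'un' -> prefix (morpheme 1)
  'load' -> root (morpheme 2)
  'er' -> suffix (morpheme 3)
  'ist' -> suffix (morpheme 4)
Total morphemes: 4

4


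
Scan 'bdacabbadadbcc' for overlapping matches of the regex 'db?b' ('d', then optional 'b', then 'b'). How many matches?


Pattern: db?b means 'd', then optional 'b', then 'b'.
Scanning 'bdacabbadadbcc' position-by-position:
  Pos 0: window 'bda' -> no
  Pos 1: window 'dac' -> no
  Pos 2: window 'aca' -> no
  Pos 3: window 'cab' -> no
  Pos 4: window 'abb' -> no
  Pos 5: window 'bba' -> no
  Pos 6: window 'bad' -> no
  Pos 7: window 'ada' -> no
  Pos 8: window 'dad' -> no
  Pos 9: window 'adb' -> no
  Pos 10: window 'dbc' -> MATCH
  Pos 11: window 'bcc' -> no
  Pos 12: window 'cc' -> no
  Pos 13: window 'c' -> no
Total matches: 1

1


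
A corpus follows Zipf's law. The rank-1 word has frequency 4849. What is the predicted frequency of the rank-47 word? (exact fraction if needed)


Zipf's law: freq(rank) = f1 / rank
f1 = 4849, rank = 47
freq = 4849 / 47
GCD(4849, 47) = 1
Simplified: 4849/47

4849/47


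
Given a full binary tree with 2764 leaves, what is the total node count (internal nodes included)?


Leaf nodes (terminals): 2764
Internal nodes = n - 1 = 2764 - 1 = 2763
Total = leaves + internal = 2764 + 2763 = 5527

5527


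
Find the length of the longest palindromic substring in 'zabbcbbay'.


Scanning 'zabbcbbay' for palindromic substrings.
Substring at positions 1-7: 'abbcbba'.
Check: reverse('abbcbba') = 'abbcbba' -> palindrome confirmed.
Neighbouring characters ('z' / 'y') break symmetry, so it cannot extend further.
No longer palindromic substring exists; longest length = 7

7


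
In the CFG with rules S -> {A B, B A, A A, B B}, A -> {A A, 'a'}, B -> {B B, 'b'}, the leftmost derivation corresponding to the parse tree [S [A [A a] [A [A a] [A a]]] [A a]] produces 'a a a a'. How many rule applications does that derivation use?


Every bracketed nonterminal node [X ...] in the tree is produced by exactly one rule application.
Reading the tree off as a leftmost derivation:
  Step 1: S  =>  A A   (applied S -> A A)
  Step 2: A A  =>  A A A   (applied A -> A A)
  Step 3: A A A  =>  a A A   (applied A -> a)
  Step 4: a A A  =>  a A A A   (applied A -> A A)
  Step 5: a A A A  =>  a a A A   (applied A -> a)
  Step 6: a a A A  =>  a a a A   (applied A -> a)
  Step 7: a a a A  =>  a a a a   (applied A -> a)
Final yield: a a a a
Total rewrite steps: 7

7


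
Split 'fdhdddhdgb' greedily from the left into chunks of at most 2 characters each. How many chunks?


'fdhdddhdgb' has 10 characters.
Chunking with max size 2:
  Chunk 1: 'fd' (positions 0-1)
  Chunk 2: 'hd' (positions 2-3)
  Chunk 3: 'dd' (positions 4-5)
  Chunk 4: 'hd' (positions 6-7)
  Chunk 5: 'gb' (positions 8-9)
Total chunks: ceil(10 / 2) = 5

5


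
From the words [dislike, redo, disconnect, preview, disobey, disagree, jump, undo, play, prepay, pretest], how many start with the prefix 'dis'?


Checking each word for prefix 'dis':
  'dislike' -> YES, starts with 'dis' (count: 1)
  'redo' -> no (count: 1)
  'disconnect' -> YES, starts with 'dis' (count: 2)
  'preview' -> no (count: 2)
  'disobey' -> YES, starts with 'dis' (count: 3)
  'disagree' -> YES, starts with 'dis' (count: 4)
  'jump' -> no (count: 4)
  'undo' -> no (count: 4)
  'play' -> no (count: 4)
  'prepay' -> no (count: 4)
  'pretest' -> no (count: 4)
Total with prefix 'dis': 4

4


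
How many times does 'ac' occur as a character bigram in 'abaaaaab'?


Scanning 'abaaaaab' for bigram 'ac':
  Position 0: 'ab' -> no
  Position 1: 'ba' -> no
  Position 2: 'aa' -> no
  Position 3: 'aa' -> no
  Position 4: 'aa' -> no
  Position 5: 'aa' -> no
  Position 6: 'ab' -> no
Total matches: 0

0


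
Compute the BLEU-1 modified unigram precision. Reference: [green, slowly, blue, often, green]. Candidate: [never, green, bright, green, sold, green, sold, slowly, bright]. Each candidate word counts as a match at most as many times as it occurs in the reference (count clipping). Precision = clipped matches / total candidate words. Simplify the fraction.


Reference word counts: {'blue': 1, 'green': 2, 'often': 1, 'slowly': 1}
Checking each candidate word (with clipping):
  'never' -> not in reference -> no match (matches: 0)
  'green' -> in reference (ref count 2, used 1/2) -> match (matches: 1)
  'bright' -> not in reference -> no match (matches: 1)
  'green' -> in reference (ref count 2, used 2/2) -> match (matches: 2)
  'sold' -> not in reference -> no match (matches: 2)
  'green' -> ref count 2 already used up (2/2) -> clipped, no match (matches: 2)
  'sold' -> not in reference -> no match (matches: 2)
  'slowly' -> in reference (ref count 1, used 1/1) -> match (matches: 3)
  'bright' -> not in reference -> no match (matches: 3)
Clipped matches: 3, Candidate length: 9
Precision = 3/9 = 1/3

1/3


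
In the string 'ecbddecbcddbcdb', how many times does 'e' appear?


Scanning 'ecbddecbcddbcdb' for 'e':
  Position 0: 'e' -> MATCH (count: 1)
  Position 5: 'e' -> MATCH (count: 2)
Total occurrences of 'e': 2

2


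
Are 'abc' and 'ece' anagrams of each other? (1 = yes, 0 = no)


Sort characters of 'abc': 'abc'
Sort characters of 'ece': 'cee'
Sorted forms differ -> they are NOT anagrams
Result: 0

0


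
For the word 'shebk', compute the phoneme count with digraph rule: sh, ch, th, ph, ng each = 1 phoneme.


Parsing 'shebk' greedily, digraphs first:
  'sh' -> digraph (1 consonant phoneme) (phonemes so far: 1)
  'e' -> vowel phoneme (phonemes so far: 2)
  'b' -> consonant phoneme (phonemes so far: 3)
  'k' -> consonant phoneme (phonemes so far: 4)
Total phonemes: 4

4


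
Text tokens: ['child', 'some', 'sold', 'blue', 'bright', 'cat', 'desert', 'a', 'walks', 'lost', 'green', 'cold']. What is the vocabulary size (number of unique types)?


Listing all tokens and tracking unique types:
  Token 1: 'child' -> NEW (unique so far: 1)
  Token 2: 'some' -> NEW (unique so far: 2)
  Token 3: 'sold' -> NEW (unique so far: 3)
  Token 4: 'blue' -> NEW (unique so far: 4)
  Token 5: 'bright' -> NEW (unique so far: 5)
  Token 6: 'cat' -> NEW (unique so far: 6)
  Token 7: 'desert' -> NEW (unique so far: 7)
  Token 8: 'a' -> NEW (unique so far: 8)
  Token 9: 'walks' -> NEW (unique so far: 9)
  Token 10: 'lost' -> NEW (unique so far: 10)
  Token 11: 'green' -> NEW (unique so far: 11)
  Token 12: 'cold' -> NEW (unique so far: 12)
Unique types: ('a', 'blue', 'bright', 'cat', 'child', 'cold', 'desert', 'green', 'lost', 'sold', 'some', 'walks')
Vocabulary size: 12

12


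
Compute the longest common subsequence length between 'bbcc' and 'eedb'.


DP table for LCS of 'bbcc' and 'eedb':
       e  e  d  b
    0  0  0  0  0
  b 0  0  0  0  1
  b 0  0  0  0  1
  c 0  0  0  0  1
  c 0  0  0  0  1
LCS: 'b'
LCS length = 1

1


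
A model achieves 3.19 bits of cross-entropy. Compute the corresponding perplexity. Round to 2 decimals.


Perplexity formula: PP = 2^H
H = 3.19
PP = 2^3.19
Decompose: 2^3.19 = 2^3 * 2^0.19
2^3 = 8, 2^0.19 ~ 1.1407637
PP ~ 8 * 1.1407637 = 9.1261096
Rounded to 2 decimals: 9.13

9.13


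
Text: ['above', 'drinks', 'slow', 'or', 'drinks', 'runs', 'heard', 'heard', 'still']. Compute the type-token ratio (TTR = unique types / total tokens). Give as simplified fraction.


Tokens: 9
Unique types: ('above', 'drinks', 'heard', 'or', 'runs', 'slow', 'still') = 7
TTR = 7/9
Already in lowest terms.

7/9


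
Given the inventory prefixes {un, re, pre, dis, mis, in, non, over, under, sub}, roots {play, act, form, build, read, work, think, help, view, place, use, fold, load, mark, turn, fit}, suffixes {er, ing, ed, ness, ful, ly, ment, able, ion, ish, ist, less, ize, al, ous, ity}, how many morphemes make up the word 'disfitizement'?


Segmenting 'disfitizement' against the inventory:
  'dis' -> prefix (morpheme 1)
  'fit' -> root (morpheme 2)
  'ize' -> suffix (morpheme 3)
  'ment' -> suffix (morpheme 4)
Total morphemes: 4

4


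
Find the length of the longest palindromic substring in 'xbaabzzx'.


Scanning 'xbaabzzx' for palindromic substrings.
Substring at positions 1-4: 'baab'.
Check: reverse('baab') = 'baab' -> palindrome confirmed.
Neighbouring characters ('x' / 'z') break symmetry, so it cannot extend further.
No longer palindromic substring exists; longest length = 4

4


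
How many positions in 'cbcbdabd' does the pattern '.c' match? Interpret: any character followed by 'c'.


Pattern: .c means any character followed by 'c'.
Scanning 'cbcbdabd' position-by-position:
  Pos 0: window 'cb' -> no
  Pos 1: window 'bc' -> MATCH
  Pos 2: window 'cb' -> no
  Pos 3: window 'bd' -> no
  Pos 4: window 'da' -> no
  Pos 5: window 'ab' -> no
  Pos 6: window 'bd' -> no
  Pos 7: window 'd' -> no
Total matches: 1

1


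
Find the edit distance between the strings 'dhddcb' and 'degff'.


Building DP table for s1='dhddcb' (len 6) and s2='degff' (len 5):
       d  e  g  f  f
    0  1  2  3  4  5
  d 1  0  1  2  3  4
  h 2  1  1  2  3  4
  d 3  2  2  2  3  4
  d 4  3  3  3  3  4
  c 5  4  4  4  4  4
  b 6  5  5  5  5  5
Edit distance = dp[6][5] = 5

5


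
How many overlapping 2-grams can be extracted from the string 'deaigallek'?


String 'deaigallek' has length L = 10.
Number of overlapping n-grams = L - n + 1
Substituting: 10 - 2 + 1 = 9

9


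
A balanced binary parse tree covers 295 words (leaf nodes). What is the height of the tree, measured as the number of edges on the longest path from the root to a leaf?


In a balanced binary tree with n leaves the deepest leaf is ceil(log2(n)) edges below the root.
log2(295) = 8.2046
ceil(8.2046) = 9
height (edges) = 9

9


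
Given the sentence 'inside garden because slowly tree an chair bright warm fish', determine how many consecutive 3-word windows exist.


Word trigrams from [10] words:
  Trigram 1: (inside garden because)
  Trigram 2: (garden because slowly)
  Trigram 3: (because slowly tree)
  Trigram 4: (slowly tree an)
  Trigram 5: (tree an chair)
  Trigram 6: (an chair bright)
  Trigram 7: (chair bright warm)
  Trigram 8: (bright warm fish)
Total word trigrams: 10 - 2 = 8

8


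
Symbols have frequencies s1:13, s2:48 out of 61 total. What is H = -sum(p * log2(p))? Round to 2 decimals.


Computing entropy H = -sum(p_i * log2(p_i)):
  s1: p = 13/61 = 0.2131, -p*log2(p) = 0.4753
  s2: p = 48/61 = 0.7869, -p*log2(p) = 0.2721
H = sum of terms = 0.7474
Rounded to 2 decimals: 0.75

0.75


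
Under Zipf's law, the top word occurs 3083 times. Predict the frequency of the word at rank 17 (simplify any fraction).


Zipf's law: freq(rank) = f1 / rank
f1 = 3083, rank = 17
freq = 3083 / 17
GCD(3083, 17) = 1
Simplified: 3083/17

3083/17


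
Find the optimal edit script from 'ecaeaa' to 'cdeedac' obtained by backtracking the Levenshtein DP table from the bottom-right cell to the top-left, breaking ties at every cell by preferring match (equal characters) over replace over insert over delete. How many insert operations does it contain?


Edit distance = 5. Backtracking from cell (6, 7) with preference match > replace > insert > delete,
then listing the resulting alignment 'ecaeaa' -> 'cdeedac' left to right:
  Step 1: replace e->c
  Step 2: replace c->d
  Step 3: replace a->e
  Step 4: keep 'e'
  Step 5: insert 'd' [insertion #1]
  Step 6: keep 'a'
  Step 7: replace a->c
Total insertions: 1

1


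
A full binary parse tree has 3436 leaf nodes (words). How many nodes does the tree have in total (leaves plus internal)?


Leaf nodes (terminals): 3436
Internal nodes = n - 1 = 3436 - 1 = 3435
Total = leaves + internal = 3436 + 3435 = 6871

6871


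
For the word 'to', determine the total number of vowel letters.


Scanning each character of 'to':
  Position 1: 't' -> consonant (running count: 0)
  Position 2: 'o' -> vowel (running count: 1)
Total vowels: 1

1


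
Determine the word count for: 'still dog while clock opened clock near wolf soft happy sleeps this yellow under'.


Counting words by splitting on spaces:
  Word 1: 'still'
  Word 2: 'dog'
  Word 3: 'while'
  Word 4: 'clock'
  Word 5: 'opened'
  Word 6: 'clock'
  Word 7: 'near'
  Word 8: 'wolf'
  Word 9: 'soft'
  Word 10: 'happy'
  Word 11: 'sleeps'
  Word 12: 'this'
  Word 13: 'yellow'
  Word 14: 'under'
Total words: 14

14


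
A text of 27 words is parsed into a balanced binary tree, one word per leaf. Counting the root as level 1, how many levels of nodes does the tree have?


In a balanced binary tree with n leaves the deepest leaf is ceil(log2(n)) edges below the root,
so counting node levels inclusive of root and leaves gives ceil(log2(n)) + 1 levels.
log2(27) = 4.7549
ceil(4.7549) = 5
levels = 5 + 1 = 6

6


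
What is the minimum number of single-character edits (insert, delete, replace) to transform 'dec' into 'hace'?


Building DP table for s1='dec' (len 3) and s2='hace' (len 4):
       h  a  c  e
    0  1  2  3  4
  d 1  1  2  3  4
  e 2  2  2  3  3
  c 3  3  3  2  3
Edit distance = dp[3][4] = 3

3


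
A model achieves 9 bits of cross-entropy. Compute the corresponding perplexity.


Perplexity formula: PP = 2^H
H = 9
PP = 2^9
PP = 2^9 = 512

512


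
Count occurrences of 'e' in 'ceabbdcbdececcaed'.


Scanning 'ceabbdcbdececcaed' for 'e':
  Position 1: 'e' -> MATCH (count: 1)
  Position 9: 'e' -> MATCH (count: 2)
  Position 11: 'e' -> MATCH (count: 3)
  Position 15: 'e' -> MATCH (count: 4)
Total occurrences of 'e': 4

4


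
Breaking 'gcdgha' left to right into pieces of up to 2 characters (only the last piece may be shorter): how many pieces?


'gcdgha' has 6 characters.
Chunking with max size 2:
  Chunk 1: 'gc' (positions 0-1)
  Chunk 2: 'dg' (positions 2-3)
  Chunk 3: 'ha' (positions 4-5)
Total chunks: ceil(6 / 2) = 3

3


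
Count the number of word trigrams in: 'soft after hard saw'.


Word trigrams from [4] words:
  Trigram 1: (soft after hard)
  Trigram 2: (after hard saw)
Total word trigrams: 4 - 2 = 2

2


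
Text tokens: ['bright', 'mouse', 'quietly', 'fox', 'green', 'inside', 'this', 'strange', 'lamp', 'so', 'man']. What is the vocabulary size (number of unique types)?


Listing all tokens and tracking unique types:
  Token 1: 'bright' -> NEW (unique so far: 1)
  Token 2: 'mouse' -> NEW (unique so far: 2)
  Token 3: 'quietly' -> NEW (unique so far: 3)
  Token 4: 'fox' -> NEW (unique so far: 4)
  Token 5: 'green' -> NEW (unique so far: 5)
  Token 6: 'inside' -> NEW (unique so far: 6)
  Token 7: 'this' -> NEW (unique so far: 7)
  Token 8: 'strange' -> NEW (unique so far: 8)
  Token 9: 'lamp' -> NEW (unique so far: 9)
  Token 10: 'so' -> NEW (unique so far: 10)
  Token 11: 'man' -> NEW (unique so far: 11)
Unique types: ('bright', 'fox', 'green', 'inside', 'lamp', 'man', 'mouse', 'quietly', 'so', 'strange', 'this')
Vocabulary size: 11

11
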